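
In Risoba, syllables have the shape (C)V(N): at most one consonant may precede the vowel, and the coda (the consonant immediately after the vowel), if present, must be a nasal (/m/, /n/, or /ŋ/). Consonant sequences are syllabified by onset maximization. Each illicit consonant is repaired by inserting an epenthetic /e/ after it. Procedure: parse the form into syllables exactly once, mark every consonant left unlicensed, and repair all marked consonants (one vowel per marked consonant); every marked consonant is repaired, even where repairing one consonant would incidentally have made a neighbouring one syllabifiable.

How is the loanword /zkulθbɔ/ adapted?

Under (C)V(N), the unsyllabifiable consonants are /z/, /l/, /θ/ (only a nasal (/m/, /n/, or /ŋ/) is licensed in coda position; onsets are limited to one consonant).
Inserting the epenthetic vowel yields /z/ → /ze/, /l/ → /le/, /θ/ → /θe/.

zekuleθebɔ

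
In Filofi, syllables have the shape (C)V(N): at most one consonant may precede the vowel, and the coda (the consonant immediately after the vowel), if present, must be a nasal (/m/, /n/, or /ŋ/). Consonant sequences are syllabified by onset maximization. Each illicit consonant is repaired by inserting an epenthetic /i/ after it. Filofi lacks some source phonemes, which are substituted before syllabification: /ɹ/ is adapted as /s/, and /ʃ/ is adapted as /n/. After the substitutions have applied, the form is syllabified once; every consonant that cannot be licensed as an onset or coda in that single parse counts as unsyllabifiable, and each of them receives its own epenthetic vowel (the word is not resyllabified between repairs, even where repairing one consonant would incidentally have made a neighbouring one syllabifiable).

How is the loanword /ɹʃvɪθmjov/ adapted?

Substitution: /ɹ/ → /s/, /ʃ/ → /n/, giving /snvɪθmjov/.
Syllabifying with onset maximization leaves /s/, /n/, /θ/, /m/, /v/ stranded (only a nasal (/m/, /n/, or /ŋ/) is licensed in coda position; onsets are limited to one consonant).
Inserting the epenthetic vowel yields /s/ → /si/, /n/ → /ni/, /θ/ → /θi/, /m/ → /mi/, /v/ → /vi/.

sinivɪθimijovi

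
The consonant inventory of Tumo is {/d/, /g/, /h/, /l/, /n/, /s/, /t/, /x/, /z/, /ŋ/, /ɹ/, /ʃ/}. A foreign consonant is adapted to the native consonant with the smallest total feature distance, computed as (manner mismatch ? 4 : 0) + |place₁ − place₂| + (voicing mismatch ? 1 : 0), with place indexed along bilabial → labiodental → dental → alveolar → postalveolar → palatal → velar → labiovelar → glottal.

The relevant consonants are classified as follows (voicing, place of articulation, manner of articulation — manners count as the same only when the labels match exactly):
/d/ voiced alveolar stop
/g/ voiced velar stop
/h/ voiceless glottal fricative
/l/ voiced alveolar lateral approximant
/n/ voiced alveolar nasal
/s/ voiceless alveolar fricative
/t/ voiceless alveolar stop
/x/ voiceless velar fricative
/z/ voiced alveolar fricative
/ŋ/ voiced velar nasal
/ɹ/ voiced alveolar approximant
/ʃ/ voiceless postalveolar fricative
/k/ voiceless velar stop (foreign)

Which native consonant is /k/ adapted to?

g

/g/ is closest: same manner (stop), place distance 0 (velar→velar), voicing differs (+1); total 1. Next closest is /t/ at distance 3.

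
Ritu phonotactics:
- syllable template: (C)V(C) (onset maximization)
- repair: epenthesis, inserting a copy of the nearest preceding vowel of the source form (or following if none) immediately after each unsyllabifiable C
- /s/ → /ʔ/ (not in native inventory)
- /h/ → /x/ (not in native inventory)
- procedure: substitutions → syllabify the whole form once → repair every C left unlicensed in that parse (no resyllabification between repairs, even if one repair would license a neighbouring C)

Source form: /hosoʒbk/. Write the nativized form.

Substitution: /h/ → /x/, /s/ → /ʔ/, giving /xoʔoʒbk/.
Under (C)V(C), the unsyllabifiable consonants are /b/, /k/ (at most one coda consonant is licensed; onsets are limited to one consonant).
Inserting the epenthetic vowel yields /b/ → /bo/, /k/ → /ko/.

xoʔoʒboko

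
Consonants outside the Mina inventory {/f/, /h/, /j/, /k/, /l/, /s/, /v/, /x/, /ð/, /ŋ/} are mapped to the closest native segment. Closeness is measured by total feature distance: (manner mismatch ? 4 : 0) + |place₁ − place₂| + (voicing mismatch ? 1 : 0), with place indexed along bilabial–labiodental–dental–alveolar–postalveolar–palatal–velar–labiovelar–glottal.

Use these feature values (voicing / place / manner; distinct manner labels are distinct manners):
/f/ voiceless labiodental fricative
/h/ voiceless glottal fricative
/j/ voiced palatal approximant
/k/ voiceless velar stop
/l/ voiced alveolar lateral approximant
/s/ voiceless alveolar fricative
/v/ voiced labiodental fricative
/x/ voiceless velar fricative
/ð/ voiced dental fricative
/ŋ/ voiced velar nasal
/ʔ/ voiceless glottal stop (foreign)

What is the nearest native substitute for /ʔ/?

k

/k/ is closest: same manner (stop), place distance 2 (glottal→velar), same voicing; total 2. Next closest is /h/ at distance 4.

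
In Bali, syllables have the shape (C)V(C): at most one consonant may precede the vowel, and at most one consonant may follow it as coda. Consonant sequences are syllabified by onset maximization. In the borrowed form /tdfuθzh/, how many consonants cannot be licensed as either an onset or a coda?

4

Syllabifying with onset maximization leaves /t/, /d/, /z/, /h/ stranded (at most one coda consonant is licensed; onsets are limited to one consonant).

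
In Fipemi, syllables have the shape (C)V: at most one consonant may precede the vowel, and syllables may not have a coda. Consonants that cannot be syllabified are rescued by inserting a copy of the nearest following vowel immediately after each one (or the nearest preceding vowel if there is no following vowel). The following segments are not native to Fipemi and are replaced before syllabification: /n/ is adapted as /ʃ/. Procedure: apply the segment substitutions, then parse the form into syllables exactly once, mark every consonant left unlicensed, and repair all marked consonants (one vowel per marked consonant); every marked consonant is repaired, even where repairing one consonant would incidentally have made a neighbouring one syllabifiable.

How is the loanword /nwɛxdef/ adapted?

Substitution: /n/ → /ʃ/, giving /ʃwɛxdef/.
The consonants /ʃ/, /x/, /f/ cannot be parsed into a legal (C)V syllable (no codas are permitted; onsets are limited to one consonant).
Epenthesis after each stranded consonant: /ʃ/ → /ʃɛ/, /x/ → /xe/, /f/ → /fe/.

ʃɛwɛxedefe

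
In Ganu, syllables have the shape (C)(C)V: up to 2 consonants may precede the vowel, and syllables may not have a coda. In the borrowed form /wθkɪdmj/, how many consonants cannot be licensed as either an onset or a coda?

The consonants /w/, /d/, /m/, /j/ cannot be parsed into a legal (C)(C)V syllable (no codas are permitted; onsets may contain at most 2 consonants).

4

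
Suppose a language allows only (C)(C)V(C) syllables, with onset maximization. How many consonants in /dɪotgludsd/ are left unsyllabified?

Under (C)(C)V(C), the unsyllabifiable consonants are /s/, /d/ (at most one coda consonant is licensed; onsets may contain at most 2 consonants).

2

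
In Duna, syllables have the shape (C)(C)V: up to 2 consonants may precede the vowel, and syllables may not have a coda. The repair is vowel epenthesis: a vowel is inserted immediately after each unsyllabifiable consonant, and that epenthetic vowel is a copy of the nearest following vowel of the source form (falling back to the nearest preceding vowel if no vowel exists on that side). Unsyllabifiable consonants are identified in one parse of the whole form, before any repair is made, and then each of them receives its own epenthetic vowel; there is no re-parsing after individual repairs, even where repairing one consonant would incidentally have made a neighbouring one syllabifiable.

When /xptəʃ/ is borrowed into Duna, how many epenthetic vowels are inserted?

The unsyllabifiable consonants are /x/, /ʃ/; each receives one epenthetic vowel.

2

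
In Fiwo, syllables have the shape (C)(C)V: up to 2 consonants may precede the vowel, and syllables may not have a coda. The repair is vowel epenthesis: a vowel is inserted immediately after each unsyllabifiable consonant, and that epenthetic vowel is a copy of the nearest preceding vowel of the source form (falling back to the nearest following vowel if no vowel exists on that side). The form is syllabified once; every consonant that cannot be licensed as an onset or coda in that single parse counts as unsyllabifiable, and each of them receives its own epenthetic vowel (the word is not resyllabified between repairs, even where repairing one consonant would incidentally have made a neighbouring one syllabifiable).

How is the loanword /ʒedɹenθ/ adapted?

ʒedɹeneθe

Under (C)(C)V, the unsyllabifiable consonants are /n/, /θ/ (no codas are permitted; onsets may contain at most 2 consonants).
Inserting the epenthetic vowel yields /n/ → /ne/, /θ/ → /θe/.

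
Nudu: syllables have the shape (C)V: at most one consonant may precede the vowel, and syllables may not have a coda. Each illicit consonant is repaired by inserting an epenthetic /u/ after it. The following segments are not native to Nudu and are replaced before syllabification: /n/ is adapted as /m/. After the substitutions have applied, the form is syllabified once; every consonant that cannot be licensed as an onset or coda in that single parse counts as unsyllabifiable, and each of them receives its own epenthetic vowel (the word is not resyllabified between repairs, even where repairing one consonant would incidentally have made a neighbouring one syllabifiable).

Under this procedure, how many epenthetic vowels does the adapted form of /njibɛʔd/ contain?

3

After substitution the input is /mjibɛʔd/.
The unsyllabifiable consonants are /m/, /ʔ/, /d/; each receives one epenthetic vowel.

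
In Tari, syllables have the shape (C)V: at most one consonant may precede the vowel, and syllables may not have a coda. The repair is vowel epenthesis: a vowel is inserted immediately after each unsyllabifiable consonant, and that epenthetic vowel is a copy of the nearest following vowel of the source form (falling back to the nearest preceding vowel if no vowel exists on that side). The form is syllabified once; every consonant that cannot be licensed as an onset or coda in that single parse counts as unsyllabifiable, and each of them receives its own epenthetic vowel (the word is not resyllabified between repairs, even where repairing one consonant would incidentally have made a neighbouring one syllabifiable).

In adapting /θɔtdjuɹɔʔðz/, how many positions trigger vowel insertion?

5

The unsyllabifiable consonants are /t/, /d/, /ʔ/, /ð/, /z/; each receives one epenthetic vowel.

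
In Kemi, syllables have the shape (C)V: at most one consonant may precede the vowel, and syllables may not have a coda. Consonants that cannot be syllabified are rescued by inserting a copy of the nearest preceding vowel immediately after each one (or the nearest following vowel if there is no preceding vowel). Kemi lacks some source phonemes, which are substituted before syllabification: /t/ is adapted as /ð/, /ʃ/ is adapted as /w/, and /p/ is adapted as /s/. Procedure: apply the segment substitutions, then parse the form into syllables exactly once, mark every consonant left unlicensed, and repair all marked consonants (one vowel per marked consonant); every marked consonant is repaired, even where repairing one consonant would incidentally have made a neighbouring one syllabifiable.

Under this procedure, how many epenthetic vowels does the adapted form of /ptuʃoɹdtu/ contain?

3

After substitution the input is /sðuwoɹdðu/.
The unsyllabifiable consonants are /s/, /ɹ/, /d/; each receives one epenthetic vowel.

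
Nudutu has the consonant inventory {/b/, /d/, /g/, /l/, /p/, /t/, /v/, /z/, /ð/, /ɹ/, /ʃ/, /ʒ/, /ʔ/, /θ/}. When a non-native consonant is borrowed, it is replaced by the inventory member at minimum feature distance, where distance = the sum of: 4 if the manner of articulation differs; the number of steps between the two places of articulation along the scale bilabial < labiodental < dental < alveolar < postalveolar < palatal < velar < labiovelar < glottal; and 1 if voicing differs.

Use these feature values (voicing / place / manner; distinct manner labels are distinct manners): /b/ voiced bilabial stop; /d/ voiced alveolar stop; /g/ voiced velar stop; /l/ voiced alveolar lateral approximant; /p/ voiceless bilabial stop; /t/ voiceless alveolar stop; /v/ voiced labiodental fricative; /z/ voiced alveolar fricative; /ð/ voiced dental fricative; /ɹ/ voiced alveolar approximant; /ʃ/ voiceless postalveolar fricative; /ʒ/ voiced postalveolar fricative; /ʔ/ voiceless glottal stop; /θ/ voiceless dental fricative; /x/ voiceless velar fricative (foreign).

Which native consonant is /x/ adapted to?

ʃ

/ʃ/ is closest: same manner (fricative), place distance 2 (velar→postalveolar), same voicing; total 2. Next closest is /ʒ/ at distance 3.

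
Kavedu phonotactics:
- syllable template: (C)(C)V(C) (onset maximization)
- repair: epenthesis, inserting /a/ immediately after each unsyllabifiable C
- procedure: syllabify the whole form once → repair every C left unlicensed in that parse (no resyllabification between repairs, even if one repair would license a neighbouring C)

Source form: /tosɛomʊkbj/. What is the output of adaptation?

Syllabifying with onset maximization leaves /b/, /j/ stranded (at most one coda consonant is licensed; onsets may contain at most 2 consonants).
Inserting the epenthetic vowel yields /b/ → /ba/, /j/ → /ja/.

tosɛomʊkbaja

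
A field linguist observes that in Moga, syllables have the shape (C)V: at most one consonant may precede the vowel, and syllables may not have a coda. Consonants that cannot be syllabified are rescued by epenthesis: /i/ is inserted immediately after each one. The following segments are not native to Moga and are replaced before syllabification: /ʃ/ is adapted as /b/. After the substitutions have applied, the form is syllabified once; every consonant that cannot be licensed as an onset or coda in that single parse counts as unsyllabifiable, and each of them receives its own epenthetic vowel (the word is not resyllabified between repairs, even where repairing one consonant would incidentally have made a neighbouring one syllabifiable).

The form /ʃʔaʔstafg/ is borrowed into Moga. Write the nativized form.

biʔaʔisitafigi

Substitution: /ʃ/ → /b/, giving /bʔaʔstafg/.
Syllabifying with onset maximization leaves /b/, /ʔ/, /s/, /f/, /g/ stranded (no codas are permitted; onsets are limited to one consonant).
Inserting the epenthetic vowel yields /b/ → /bi/, /ʔ/ → /ʔi/, /s/ → /si/, /f/ → /fi/, /g/ → /gi/.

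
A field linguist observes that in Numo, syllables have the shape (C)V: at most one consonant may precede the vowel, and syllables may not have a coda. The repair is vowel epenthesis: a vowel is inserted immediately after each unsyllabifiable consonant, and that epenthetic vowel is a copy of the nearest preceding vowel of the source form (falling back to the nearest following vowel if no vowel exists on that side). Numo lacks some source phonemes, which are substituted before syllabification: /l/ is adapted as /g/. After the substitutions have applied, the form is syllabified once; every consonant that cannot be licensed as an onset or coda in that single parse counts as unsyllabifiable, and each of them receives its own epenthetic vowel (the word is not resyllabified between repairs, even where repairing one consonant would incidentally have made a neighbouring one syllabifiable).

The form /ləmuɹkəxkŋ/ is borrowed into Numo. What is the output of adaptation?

Substitution: /l/ → /g/, giving /gəmuɹkəxkŋ/.
The consonants /ɹ/, /x/, /k/, /ŋ/ cannot be parsed into a legal (C)V syllable (no codas are permitted; onsets are limited to one consonant).
Inserting the epenthetic vowel yields /ɹ/ → /ɹu/, /x/ → /xə/, /k/ → /kə/, /ŋ/ → /ŋə/.

gəmuɹukəxəkəŋə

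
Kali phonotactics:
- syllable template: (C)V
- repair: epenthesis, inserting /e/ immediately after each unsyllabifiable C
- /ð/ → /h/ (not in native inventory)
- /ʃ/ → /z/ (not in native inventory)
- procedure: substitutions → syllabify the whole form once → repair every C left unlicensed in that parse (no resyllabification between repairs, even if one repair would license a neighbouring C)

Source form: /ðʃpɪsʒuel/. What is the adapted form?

Substitution: /ð/ → /h/, /ʃ/ → /z/, giving /hzpɪsʒuel/.
The consonants /h/, /z/, /s/, /l/ cannot be parsed into a legal (C)V syllable (no codas are permitted; onsets are limited to one consonant).
Each unlicensed consonant becomes the onset of a new syllable: /h/ → /he/, /z/ → /ze/, /s/ → /se/, /l/ → /le/.

hezepɪseʒuele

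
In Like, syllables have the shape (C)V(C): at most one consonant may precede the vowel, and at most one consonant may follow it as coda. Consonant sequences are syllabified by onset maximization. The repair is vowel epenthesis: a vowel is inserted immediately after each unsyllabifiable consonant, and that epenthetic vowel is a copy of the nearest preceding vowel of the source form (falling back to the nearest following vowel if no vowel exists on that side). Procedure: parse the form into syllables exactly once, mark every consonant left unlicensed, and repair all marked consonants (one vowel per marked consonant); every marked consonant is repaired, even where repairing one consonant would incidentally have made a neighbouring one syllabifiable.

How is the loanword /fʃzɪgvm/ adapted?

Syllabifying with onset maximization leaves /f/, /ʃ/, /v/, /m/ stranded (at most one coda consonant is licensed; onsets are limited to one consonant).
Epenthesis after each stranded consonant: /f/ → /fɪ/, /ʃ/ → /ʃɪ/, /v/ → /vɪ/, /m/ → /mɪ/.

fɪʃɪzɪgvɪmɪ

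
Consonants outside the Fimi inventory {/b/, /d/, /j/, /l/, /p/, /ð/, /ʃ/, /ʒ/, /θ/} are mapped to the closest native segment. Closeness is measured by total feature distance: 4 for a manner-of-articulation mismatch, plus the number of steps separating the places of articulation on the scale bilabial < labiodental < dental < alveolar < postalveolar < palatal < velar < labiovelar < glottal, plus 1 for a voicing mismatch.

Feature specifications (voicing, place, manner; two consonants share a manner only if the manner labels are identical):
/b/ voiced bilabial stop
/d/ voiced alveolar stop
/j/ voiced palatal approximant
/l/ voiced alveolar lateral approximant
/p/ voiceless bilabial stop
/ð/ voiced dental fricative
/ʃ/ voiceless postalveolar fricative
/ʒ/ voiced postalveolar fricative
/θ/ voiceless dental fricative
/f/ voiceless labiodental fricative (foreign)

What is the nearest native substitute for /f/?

θ

/θ/ is closest: same manner (fricative), place distance 1 (labiodental→dental), same voicing; total 1. Next closest is /ð/ at distance 2.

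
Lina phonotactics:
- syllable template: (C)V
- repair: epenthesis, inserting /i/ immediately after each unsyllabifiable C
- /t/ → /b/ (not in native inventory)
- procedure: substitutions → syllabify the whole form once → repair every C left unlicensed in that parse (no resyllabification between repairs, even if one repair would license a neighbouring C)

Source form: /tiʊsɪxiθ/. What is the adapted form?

biʊsɪxiθi

Substitution: /t/ → /b/, giving /biʊsɪxiθ/.
The consonants /θ/ cannot be parsed into a legal (C)V syllable (no codas are permitted; onsets are limited to one consonant).
Inserting the epenthetic vowel yields /θ/ → /θi/.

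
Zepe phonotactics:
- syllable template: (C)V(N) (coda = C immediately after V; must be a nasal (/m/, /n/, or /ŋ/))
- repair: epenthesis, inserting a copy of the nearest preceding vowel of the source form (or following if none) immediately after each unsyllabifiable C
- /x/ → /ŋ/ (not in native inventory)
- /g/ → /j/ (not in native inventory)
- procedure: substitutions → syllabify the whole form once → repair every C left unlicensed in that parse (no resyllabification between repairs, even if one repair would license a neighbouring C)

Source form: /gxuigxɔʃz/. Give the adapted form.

Substitution: /g/ → /j/, /x/ → /ŋ/, giving /jŋuijŋɔʃz/.
Under (C)V(N), the unsyllabifiable consonants are /j/, /j/, /ʃ/, /z/ (only a nasal (/m/, /n/, or /ŋ/) is licensed in coda position; onsets are limited to one consonant).
Epenthesis after each stranded consonant: /j/ → /ju/, /j/ → /ji/, /ʃ/ → /ʃɔ/, /z/ → /zɔ/.

juŋuijiŋɔʃɔzɔ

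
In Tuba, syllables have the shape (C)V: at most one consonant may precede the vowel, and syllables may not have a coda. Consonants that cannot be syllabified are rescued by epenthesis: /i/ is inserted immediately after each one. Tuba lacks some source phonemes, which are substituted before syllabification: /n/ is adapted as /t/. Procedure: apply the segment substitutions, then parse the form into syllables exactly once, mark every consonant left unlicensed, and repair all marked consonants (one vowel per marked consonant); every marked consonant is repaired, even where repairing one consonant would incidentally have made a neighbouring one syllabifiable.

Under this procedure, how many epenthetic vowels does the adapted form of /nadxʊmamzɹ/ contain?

4

After substitution the input is /tadxʊmamzɹ/.
The unsyllabifiable consonants are /d/, /m/, /z/, /ɹ/; each receives one epenthetic vowel.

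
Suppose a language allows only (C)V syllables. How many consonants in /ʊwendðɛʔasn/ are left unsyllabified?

4

The consonants /n/, /d/, /s/, /n/ cannot be parsed into a legal (C)V syllable (no codas are permitted; onsets are limited to one consonant).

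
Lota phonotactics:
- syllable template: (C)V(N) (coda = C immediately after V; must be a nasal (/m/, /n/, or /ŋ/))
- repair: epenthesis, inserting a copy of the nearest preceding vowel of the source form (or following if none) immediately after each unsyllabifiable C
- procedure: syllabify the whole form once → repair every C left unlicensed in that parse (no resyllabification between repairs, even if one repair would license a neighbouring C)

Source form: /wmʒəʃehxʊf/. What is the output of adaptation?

The consonants /w/, /m/, /h/, /f/ cannot be parsed into a legal (C)V(N) syllable (only a nasal (/m/, /n/, or /ŋ/) is licensed in coda position; onsets are limited to one consonant).
Inserting the epenthetic vowel yields /w/ → /wə/, /m/ → /mə/, /h/ → /he/, /f/ → /fʊ/.

wəməʒəʃehexʊfʊ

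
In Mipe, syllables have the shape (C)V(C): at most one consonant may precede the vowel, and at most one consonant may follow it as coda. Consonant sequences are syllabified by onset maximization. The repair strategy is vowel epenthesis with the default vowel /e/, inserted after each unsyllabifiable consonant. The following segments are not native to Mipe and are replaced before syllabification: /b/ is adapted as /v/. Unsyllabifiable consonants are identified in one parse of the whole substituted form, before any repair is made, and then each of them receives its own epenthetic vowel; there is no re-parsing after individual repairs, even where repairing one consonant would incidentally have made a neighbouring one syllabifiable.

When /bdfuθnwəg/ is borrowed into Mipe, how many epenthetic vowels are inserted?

After substitution the input is /vdfuθnwəg/.
The unsyllabifiable consonants are /v/, /d/, /n/; each receives one epenthetic vowel.

3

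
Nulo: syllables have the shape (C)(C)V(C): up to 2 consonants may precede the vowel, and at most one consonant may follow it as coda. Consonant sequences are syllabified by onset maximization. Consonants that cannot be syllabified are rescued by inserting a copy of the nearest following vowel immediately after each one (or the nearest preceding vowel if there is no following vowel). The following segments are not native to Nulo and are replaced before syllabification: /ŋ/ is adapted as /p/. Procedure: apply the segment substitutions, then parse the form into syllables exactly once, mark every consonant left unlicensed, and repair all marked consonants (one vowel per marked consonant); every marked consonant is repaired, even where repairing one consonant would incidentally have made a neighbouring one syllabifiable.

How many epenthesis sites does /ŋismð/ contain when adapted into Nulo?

After substitution the input is /pismð/.
The unsyllabifiable consonants are /m/, /ð/; each receives one epenthetic vowel.

2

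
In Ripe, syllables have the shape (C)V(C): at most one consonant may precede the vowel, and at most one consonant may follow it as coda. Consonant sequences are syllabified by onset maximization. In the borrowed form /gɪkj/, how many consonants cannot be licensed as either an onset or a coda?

1

The consonants /j/ cannot be parsed into a legal (C)V(C) syllable (at most one coda consonant is licensed; onsets are limited to one consonant).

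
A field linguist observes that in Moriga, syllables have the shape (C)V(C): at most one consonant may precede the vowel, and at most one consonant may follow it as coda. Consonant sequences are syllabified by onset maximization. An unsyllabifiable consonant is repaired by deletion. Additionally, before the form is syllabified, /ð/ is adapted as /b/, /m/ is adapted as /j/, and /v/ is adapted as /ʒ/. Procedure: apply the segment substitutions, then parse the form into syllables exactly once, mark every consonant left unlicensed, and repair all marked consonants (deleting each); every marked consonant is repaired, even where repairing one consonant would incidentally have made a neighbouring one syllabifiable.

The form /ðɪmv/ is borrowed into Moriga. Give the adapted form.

Substitution: /ð/ → /b/, /m/ → /j/, /v/ → /ʒ/, giving /bɪjʒ/.
The consonants /ʒ/ cannot be parsed into a legal (C)V(C) syllable (at most one coda consonant is licensed; onsets are limited to one consonant).
Each unlicensed consonant is deleted: /ʒ/.

bɪj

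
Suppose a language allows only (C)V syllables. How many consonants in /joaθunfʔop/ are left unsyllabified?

The consonants /n/, /f/, /p/ cannot be parsed into a legal (C)V syllable (no codas are permitted; onsets are limited to one consonant).

3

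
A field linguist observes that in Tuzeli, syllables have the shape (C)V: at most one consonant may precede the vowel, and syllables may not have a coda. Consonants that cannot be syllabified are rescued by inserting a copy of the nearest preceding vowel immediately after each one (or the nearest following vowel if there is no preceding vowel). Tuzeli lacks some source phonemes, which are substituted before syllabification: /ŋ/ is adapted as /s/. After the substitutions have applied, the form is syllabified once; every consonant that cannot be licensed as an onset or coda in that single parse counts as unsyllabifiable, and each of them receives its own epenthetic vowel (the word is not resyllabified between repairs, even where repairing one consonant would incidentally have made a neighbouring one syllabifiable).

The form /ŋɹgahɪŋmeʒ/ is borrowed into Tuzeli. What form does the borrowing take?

saɹagahɪsɪmeʒe

Substitution: /ŋ/ → /s/, giving /sɹgahɪsmeʒ/.
The consonants /s/, /ɹ/, /s/, /ʒ/ cannot be parsed into a legal (C)V syllable (no codas are permitted; onsets are limited to one consonant).
Each unlicensed consonant becomes the onset of a new syllable: /s/ → /sa/, /ɹ/ → /ɹa/, /s/ → /sɪ/, /ʒ/ → /ʒe/.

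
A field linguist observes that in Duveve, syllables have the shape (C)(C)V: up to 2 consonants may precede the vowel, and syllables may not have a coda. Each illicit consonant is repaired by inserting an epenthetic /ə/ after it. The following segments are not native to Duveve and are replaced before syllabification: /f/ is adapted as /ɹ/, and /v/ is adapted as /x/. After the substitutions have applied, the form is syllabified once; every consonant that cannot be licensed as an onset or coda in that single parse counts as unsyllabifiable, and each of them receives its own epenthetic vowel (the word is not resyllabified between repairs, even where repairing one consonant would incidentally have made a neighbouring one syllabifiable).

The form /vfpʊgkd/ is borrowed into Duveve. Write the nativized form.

Substitution: /v/ → /x/, /f/ → /ɹ/, giving /xɹpʊgkd/.
Under (C)(C)V, the unsyllabifiable consonants are /x/, /g/, /k/, /d/ (no codas are permitted; onsets may contain at most 2 consonants).
Inserting the epenthetic vowel yields /x/ → /xə/, /g/ → /gə/, /k/ → /kə/, /d/ → /də/.

xəɹpʊgəkədə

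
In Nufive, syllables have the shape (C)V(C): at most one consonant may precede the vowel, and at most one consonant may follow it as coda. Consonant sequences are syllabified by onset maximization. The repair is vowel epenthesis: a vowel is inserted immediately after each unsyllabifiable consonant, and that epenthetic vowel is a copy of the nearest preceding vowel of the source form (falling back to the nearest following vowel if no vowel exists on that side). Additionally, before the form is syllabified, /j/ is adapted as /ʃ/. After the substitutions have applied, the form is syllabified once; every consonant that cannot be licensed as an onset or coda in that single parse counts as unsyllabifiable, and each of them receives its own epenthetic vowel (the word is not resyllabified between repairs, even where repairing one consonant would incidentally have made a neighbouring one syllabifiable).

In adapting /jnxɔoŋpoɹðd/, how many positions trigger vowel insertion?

4

After substitution the input is /ʃnxɔoŋpoɹðd/.
The unsyllabifiable consonants are /ʃ/, /n/, /ð/, /d/; each receives one epenthetic vowel.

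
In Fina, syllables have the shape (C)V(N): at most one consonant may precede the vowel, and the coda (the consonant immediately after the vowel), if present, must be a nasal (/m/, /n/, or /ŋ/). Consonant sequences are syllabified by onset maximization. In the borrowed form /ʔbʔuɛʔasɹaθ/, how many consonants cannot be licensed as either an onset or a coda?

The consonants /ʔ/, /b/, /s/, /θ/ cannot be parsed into a legal (C)V(N) syllable (only a nasal (/m/, /n/, or /ŋ/) is licensed in coda position; onsets are limited to one consonant).

4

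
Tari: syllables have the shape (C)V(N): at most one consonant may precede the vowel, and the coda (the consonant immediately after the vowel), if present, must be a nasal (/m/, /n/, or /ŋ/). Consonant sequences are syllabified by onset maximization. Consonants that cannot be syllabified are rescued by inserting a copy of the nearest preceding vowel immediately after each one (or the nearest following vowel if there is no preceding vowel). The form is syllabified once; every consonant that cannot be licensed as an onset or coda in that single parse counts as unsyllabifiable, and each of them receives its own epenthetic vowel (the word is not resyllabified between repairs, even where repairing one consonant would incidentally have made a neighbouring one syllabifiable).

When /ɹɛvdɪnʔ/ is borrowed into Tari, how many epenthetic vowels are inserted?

The unsyllabifiable consonants are /v/, /ʔ/; each receives one epenthetic vowel.

2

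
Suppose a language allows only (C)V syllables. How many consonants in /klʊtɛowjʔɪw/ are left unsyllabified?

4

Syllabifying with onset maximization leaves /k/, /w/, /j/, /w/ stranded (no codas are permitted; onsets are limited to one consonant).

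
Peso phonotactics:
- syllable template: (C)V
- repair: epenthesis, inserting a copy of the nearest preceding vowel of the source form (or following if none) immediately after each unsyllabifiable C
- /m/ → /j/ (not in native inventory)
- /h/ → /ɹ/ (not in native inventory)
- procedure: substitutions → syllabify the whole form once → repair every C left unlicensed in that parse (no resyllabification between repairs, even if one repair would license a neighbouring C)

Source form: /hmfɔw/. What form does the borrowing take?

ɹɔjɔfɔwɔ

Substitution: /h/ → /ɹ/, /m/ → /j/, giving /ɹjfɔw/.
Under (C)V, the unsyllabifiable consonants are /ɹ/, /j/, /w/ (no codas are permitted; onsets are limited to one consonant).
Each unlicensed consonant becomes the onset of a new syllable: /ɹ/ → /ɹɔ/, /j/ → /jɔ/, /w/ → /wɔ/.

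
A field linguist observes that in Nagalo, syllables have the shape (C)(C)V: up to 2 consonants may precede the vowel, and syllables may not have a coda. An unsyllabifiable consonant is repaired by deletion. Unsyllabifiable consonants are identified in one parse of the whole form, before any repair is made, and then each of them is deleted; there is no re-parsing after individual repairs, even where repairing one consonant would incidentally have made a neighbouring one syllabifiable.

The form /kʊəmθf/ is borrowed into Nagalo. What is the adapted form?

Under (C)(C)V, the unsyllabifiable consonants are /m/, /θ/, /f/ (no codas are permitted; onsets may contain at most 2 consonants).
Deletion applies to /m/, /θ/, /f/.

kʊə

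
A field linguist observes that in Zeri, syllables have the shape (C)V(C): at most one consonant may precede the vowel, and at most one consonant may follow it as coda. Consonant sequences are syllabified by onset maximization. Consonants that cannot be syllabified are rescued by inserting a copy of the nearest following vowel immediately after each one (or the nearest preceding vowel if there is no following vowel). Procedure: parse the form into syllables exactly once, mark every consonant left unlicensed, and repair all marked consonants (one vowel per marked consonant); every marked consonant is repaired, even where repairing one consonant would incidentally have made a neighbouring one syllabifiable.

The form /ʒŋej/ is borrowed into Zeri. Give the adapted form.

ʒeŋej

The consonants /ʒ/ cannot be parsed into a legal (C)V(C) syllable (at most one coda consonant is licensed; onsets are limited to one consonant).
Epenthesis after each stranded consonant: /ʒ/ → /ʒe/.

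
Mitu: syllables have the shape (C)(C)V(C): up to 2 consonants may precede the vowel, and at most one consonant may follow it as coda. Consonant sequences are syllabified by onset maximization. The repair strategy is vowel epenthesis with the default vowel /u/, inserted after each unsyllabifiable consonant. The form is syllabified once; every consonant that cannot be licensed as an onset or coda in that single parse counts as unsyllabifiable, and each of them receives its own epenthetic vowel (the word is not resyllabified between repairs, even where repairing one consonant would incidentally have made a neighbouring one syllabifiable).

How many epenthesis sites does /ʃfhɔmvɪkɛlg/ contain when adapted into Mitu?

The unsyllabifiable consonants are /ʃ/, /g/; each receives one epenthetic vowel.

2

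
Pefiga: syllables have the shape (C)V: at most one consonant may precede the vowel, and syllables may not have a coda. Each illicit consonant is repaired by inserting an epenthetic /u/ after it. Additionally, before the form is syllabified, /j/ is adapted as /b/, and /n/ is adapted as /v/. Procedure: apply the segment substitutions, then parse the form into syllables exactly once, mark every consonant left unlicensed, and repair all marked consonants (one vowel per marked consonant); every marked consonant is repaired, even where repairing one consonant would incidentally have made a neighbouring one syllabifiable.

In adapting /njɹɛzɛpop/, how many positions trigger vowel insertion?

After substitution the input is /vbɹɛzɛpop/.
The unsyllabifiable consonants are /v/, /b/, /p/; each receives one epenthetic vowel.

3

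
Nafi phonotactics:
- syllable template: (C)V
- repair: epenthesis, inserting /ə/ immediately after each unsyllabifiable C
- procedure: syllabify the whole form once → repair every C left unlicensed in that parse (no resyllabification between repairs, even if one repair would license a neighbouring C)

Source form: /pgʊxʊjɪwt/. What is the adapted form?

Syllabifying with onset maximization leaves /p/, /w/, /t/ stranded (no codas are permitted; onsets are limited to one consonant).
Epenthesis after each stranded consonant: /p/ → /pə/, /w/ → /wə/, /t/ → /tə/.

pəgʊxʊjɪwətə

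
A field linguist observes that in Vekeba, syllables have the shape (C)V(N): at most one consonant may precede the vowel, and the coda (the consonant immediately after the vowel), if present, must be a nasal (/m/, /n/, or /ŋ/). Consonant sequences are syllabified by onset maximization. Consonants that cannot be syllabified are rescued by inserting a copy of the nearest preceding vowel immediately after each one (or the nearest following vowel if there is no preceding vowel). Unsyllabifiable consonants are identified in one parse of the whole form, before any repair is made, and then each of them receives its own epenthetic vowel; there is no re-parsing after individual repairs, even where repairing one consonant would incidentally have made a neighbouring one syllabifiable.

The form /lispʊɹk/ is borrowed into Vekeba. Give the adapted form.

lisipʊɹʊkʊ

Under (C)V(N), the unsyllabifiable consonants are /s/, /ɹ/, /k/ (only a nasal (/m/, /n/, or /ŋ/) is licensed in coda position; onsets are limited to one consonant).
Epenthesis after each stranded consonant: /s/ → /si/, /ɹ/ → /ɹʊ/, /k/ → /kʊ/.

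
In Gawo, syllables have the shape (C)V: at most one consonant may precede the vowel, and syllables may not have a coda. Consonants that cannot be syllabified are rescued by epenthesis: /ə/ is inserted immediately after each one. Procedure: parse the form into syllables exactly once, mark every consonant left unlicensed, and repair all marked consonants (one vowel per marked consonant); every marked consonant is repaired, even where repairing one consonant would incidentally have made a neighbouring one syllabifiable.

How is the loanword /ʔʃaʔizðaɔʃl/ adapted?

Syllabifying with onset maximization leaves /ʔ/, /z/, /ʃ/, /l/ stranded (no codas are permitted; onsets are limited to one consonant).
Epenthesis after each stranded consonant: /ʔ/ → /ʔə/, /z/ → /zə/, /ʃ/ → /ʃə/, /l/ → /lə/.

ʔəʃaʔizəðaɔʃələ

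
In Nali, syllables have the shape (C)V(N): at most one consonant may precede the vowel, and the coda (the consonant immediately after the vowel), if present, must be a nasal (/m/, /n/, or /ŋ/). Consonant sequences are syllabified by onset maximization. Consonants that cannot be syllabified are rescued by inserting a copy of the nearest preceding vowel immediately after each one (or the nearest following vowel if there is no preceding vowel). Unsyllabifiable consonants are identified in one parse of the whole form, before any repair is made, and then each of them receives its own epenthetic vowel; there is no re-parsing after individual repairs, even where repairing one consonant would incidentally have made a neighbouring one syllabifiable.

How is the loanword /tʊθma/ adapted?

tʊθʊma

Under (C)V(N), the unsyllabifiable consonants are /θ/ (only a nasal (/m/, /n/, or /ŋ/) is licensed in coda position; onsets are limited to one consonant).
Inserting the epenthetic vowel yields /θ/ → /θʊ/.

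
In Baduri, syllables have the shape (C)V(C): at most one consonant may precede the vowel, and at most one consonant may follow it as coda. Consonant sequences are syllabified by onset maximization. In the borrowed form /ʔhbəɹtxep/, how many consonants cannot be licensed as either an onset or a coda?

3

Under (C)V(C), the unsyllabifiable consonants are /ʔ/, /h/, /t/ (at most one coda consonant is licensed; onsets are limited to one consonant).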